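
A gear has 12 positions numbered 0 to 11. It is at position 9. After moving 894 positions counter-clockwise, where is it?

3

894 = 74·12 + 6, so 894 mod 12 = 6.
(9 − 6) mod 12 = 3.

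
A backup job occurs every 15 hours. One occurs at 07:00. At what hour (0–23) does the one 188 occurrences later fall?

188·15 = 2820.
2820 − 117·24 = 12, so 2820 ≡ 12 (mod 24).
(7 + 12) mod 24 = 19.

19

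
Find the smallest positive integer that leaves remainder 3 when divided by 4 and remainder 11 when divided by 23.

x ≡ 3 (mod 4) gives x ∈ {3, 7, 11}.
The first of these with x mod 23 = 11 is 11.

11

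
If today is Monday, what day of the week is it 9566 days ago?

Dividing 9566 by 7 gives quotient 1366 and remainder 4.
Monday − 4 days → Thursday.

Thursday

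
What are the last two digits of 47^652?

By repeated squaring mod 100: 47^1≡47, 47^2≡9, 47^4≡81, 47^8≡61, 47^16≡21, 47^32≡41, 47^64≡81, 47^128≡61, 47^256≡21, 47^512≡41.
652 = 4 + 8 + 128 + 512, so 47^652 ≡ 81·61·61·41 ≡ 41 (mod 100).

41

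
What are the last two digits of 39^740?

By repeated squaring mod 100: 39^1≡39, 39^2≡21, 39^4≡41, 39^8≡81, 39^16≡61, 39^32≡21, 39^64≡41, 39^128≡81, 39^256≡61, 39^512≡21.
Since 740 = 4 + 32 + 64 + 128 + 512 in binary, 39^740 ≡ 41·21·41·81·21 ≡ 1 (mod 100).

01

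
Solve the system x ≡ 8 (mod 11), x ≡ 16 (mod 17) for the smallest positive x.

x ≡ 8 (mod 11) gives x ∈ {8, 19, 30, 41, 52, 63, 74, 85, …}.
The first of these with x mod 17 = 16 is 118.

118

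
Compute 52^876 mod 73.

72

Successive squares of 52 mod 73: 52^1≡52, 52^2≡3, 52^4≡9, 52^8≡8, 52^16≡64, 52^32≡8, 52^64≡64, 52^128≡8, 52^256≡64, 52^512≡8.
876 = 4 + 8 + 32 + 64 + 256 + 512, so 52^876 ≡ 9·8·8·64·64·8 ≡ 72 (mod 73).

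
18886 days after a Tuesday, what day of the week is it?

Dividing 18886 by 7 gives quotient 2698 and remainder 0.
Tuesday + 0 days → Tuesday.

Tuesday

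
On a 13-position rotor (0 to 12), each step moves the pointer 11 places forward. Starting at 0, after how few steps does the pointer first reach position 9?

2

11⁻¹ ≡ 6 (mod 13) because 11·6 = 66 = 5·13 + 1.
Multiplying both sides by 6: x ≡ 6·9 = 54 ≡ 2 (mod 13).
Check: 11·2 = 22 = 1·13 + 9.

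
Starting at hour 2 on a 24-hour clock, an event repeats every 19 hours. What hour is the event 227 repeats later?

227·19 = 4313.
Dividing 4313 by 24 gives quotient 179 and remainder 17.
(2 + 17) mod 24 = 19.

19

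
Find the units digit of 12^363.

Last digits of 2^n: 2, 4, 8, 6 (period 4).
363 leaves remainder 3 on division by 4, so 12^363 ends in 8.

8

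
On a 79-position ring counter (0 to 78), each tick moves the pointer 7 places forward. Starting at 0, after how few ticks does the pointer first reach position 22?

7⁻¹ ≡ 34 (mod 79) because 7·34 = 238 = 3·79 + 1.
Multiplying both sides by 34: x ≡ 34·22 = 748 ≡ 37 (mod 79).

37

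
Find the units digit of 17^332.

1

Last digits of 7^n: 7, 9, 3, 1 (period 4).
332 mod 4 = 0, so the last digit matches 7^4 = 1.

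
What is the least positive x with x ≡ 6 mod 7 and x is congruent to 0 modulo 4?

20

x ≡ 0 (mod 4) gives x ∈ {0, 4, 8, 12, 16, 20}.
The first of these with x mod 7 = 6 is 20.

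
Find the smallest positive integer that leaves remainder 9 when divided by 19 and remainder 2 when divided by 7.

x ≡ 2 (mod 7) gives x ∈ {2, 9}.
The first of these with x mod 19 = 9 is 9.

9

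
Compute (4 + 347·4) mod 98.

20

347·4 = 1388.
1388 = 14·98 + 16, so 1388 mod 98 = 16.
(4 + 16) mod 98 = 20.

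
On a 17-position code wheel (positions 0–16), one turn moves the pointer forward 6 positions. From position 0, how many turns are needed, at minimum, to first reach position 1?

3

17 = 2·6 + 5
6 = 1·5 + 1
5 = 5·1 + 0
Back-substituting gives 6·3 ≡ 1 (mod 17).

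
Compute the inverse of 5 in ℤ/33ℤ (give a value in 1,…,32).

20

33 = 6·5 + 3
5 = 1·3 + 2
3 = 1·2 + 1
2 = 2·1 + 0
Back-substituting gives 5·20 ≡ 1 (mod 33).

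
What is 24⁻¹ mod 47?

2

47 = 1·24 + 23
24 = 1·23 + 1
23 = 23·1 + 0
Back-substituting gives 24·2 ≡ 1 (mod 47).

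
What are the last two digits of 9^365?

By repeated squaring mod 100: 9^1≡9, 9^2≡81, 9^4≡61, 9^8≡21, 9^16≡41, 9^32≡81, 9^64≡61, 9^128≡21, 9^256≡41.
365 = 1 + 4 + 8 + 32 + 64 + 256, so 9^365 ≡ 9·61·21·81·61·41 ≡ 49 (mod 100).

49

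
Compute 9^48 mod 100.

By repeated squaring mod 100: 9^1≡9, 9^2≡81, 9^4≡61, 9^8≡21, 9^16≡41, 9^32≡81.
48 = 16 + 32, so 9^48 ≡ 41·81 ≡ 21 (mod 100).

21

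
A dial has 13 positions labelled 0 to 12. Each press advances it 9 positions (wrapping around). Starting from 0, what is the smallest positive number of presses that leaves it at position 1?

3

13 = 1·9 + 4
9 = 2·4 + 1
4 = 4·1 + 0
Back-substituting gives 9·3 ≡ 1 (mod 13).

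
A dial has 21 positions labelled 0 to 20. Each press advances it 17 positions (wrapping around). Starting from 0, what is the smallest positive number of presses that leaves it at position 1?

17·5 = 85 = 4·21 + 1, so 17⁻¹ ≡ 5 (mod 21).

5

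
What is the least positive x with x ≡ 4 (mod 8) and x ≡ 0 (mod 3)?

x ≡ 0 (mod 3) gives x ∈ {0, 3, 6, 9, 12}.
The first of these with x mod 8 = 4 is 12.

12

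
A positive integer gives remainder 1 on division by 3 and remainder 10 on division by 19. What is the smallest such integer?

x ≡ 1 (mod 3) gives x ∈ {1, 4, 7, 10}.
The first of these with x mod 19 = 10 is 10.

10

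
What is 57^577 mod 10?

Powers of 7 mod 10 repeat with period 4: 7, 9, 3, 1.
577 mod 4 = 1, so the last digit matches 7^1 = 7.

7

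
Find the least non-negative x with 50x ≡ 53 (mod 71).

The inverse of 50 mod 71 is 27 (since 50·27 = 1350 ≡ 1).
Multiplying both sides by 27: x ≡ 27·53 = 1431 ≡ 11 (mod 71).

11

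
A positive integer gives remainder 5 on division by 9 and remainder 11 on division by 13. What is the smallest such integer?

x ≡ 5 (mod 9) gives x ∈ {5, 14, 23, 32, 41, 50}.
The first of these with x mod 13 = 11 is 50.

50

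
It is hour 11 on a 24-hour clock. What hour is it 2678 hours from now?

1

2678 − 111·24 = 14, so 2678 ≡ 14 (mod 24).
(11 + 14) mod 24 = 1.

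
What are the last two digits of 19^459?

79

Square-and-reduce mod 100: 19^1≡19, 19^2≡61, 19^4≡21, 19^8≡41, 19^16≡81, 19^32≡61, 19^64≡21, 19^128≡41, 19^256≡81.
Since 459 = 1 + 2 + 8 + 64 + 128 + 256 in binary, 19^459 ≡ 19·61·41·21·41·81 ≡ 79 (mod 100).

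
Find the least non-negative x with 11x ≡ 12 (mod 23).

11⁻¹ ≡ 21 (mod 23) because 11·21 = 231 = 10·23 + 1.
So x ≡ 21·12 = 252 ≡ 22 (mod 23).
Check: 11·22 = 242 = 10·23 + 12.

22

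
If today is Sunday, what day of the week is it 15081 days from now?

15081 − 2154·7 = 3, so 15081 ≡ 3 (mod 7).
Sunday + 3 days → Wednesday.

Wednesday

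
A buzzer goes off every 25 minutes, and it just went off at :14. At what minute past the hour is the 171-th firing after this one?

171·25 = 4275.
Dividing 4275 by 60 gives quotient 71 and remainder 15.
(14 + 15) mod 60 = 29.

29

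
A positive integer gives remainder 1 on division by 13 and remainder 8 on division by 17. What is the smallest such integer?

Since 17·10 ≡ 1 (mod 13), take x = 8 + 17·((1−8)·10 mod 13) = 8 + 17·8 = 144.
Check: 144 mod 13 = 1, 144 mod 17 = 8.

144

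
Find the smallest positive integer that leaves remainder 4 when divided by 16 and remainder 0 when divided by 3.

36

x ≡ 0 (mod 3) gives x ∈ {0, 3, 6, 9, 12, 15, 18, 21, …}.
The first of these with x mod 16 = 4 is 36.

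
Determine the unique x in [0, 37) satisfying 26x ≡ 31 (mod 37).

14

The inverse of 26 mod 37 is 10 (since 26·10 = 260 ≡ 1).
So x ≡ 10·31 = 310 ≡ 14 (mod 37).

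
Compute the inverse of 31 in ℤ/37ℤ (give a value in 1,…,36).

6

37 = 1·31 + 6
31 = 5·6 + 1
6 = 6·1 + 0
Back-substituting gives 31·6 ≡ 1 (mod 37).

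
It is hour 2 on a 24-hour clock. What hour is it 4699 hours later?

4699 mod 24 = 19 (since 195·24 = 4680).
(2 + 19) mod 24 = 21.

21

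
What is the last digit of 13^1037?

Last digits of 3^n: 3, 9, 7, 1 (period 4).
1037 mod 4 = 1, so the last digit matches 3^1 = 3.

3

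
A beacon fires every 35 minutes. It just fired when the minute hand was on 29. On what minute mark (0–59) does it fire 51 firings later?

14

51·35 = 1785.
1785 = 29·60 + 45, so 1785 mod 60 = 45.
(29 + 45) mod 60 = 14.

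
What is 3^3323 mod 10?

The units digit of 3^n cycles with period 4: 3, 9, 7, 1, …
3323 mod 4 = 3, so the last digit matches 3^3 = 7.

7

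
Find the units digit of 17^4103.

3

The units digit of 17^n cycles with period 4: 7, 9, 3, 1, …
4103 mod 4 = 3, so the last digit matches 7^3 = 3.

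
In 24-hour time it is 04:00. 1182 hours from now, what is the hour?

Dividing 1182 by 24 gives quotient 49 and remainder 6.
(4 + 6) mod 24 = 10.

10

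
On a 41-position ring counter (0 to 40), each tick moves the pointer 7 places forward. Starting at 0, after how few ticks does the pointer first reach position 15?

The inverse of 7 mod 41 is 6 (since 7·6 = 42 ≡ 1).
Multiplying both sides by 6: x ≡ 6·15 = 90 ≡ 8 (mod 41).
Check: 7·8 = 56 = 1·41 + 15.

8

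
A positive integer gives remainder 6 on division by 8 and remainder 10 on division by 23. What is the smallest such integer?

102

x ≡ 6 (mod 8) gives x ∈ {6, 14, 22, 30, 38, 46, 54, 62, …}.
The first of these with x mod 23 = 10 is 102.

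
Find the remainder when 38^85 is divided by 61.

11

By repeated squaring mod 61: 38^1≡38, 38^2≡41, 38^4≡34, 38^8≡58, 38^16≡9, 38^32≡20, 38^64≡34.
Since 85 = 1 + 4 + 16 + 64 in binary, 38^85 ≡ 38·34·9·34 ≡ 11 (mod 61).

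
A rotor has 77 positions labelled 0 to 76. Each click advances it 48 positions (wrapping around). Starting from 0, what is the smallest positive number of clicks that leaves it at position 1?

48·69 = 3312 = 43·77 + 1, so 48⁻¹ ≡ 69 (mod 77).

69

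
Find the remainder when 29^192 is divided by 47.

14

Successive squares of 29 mod 47: 29^1≡29, 29^2≡42, 29^4≡25, 29^8≡14, 29^16≡8, 29^32≡17, 29^64≡7, 29^128≡2.
Since 192 = 64 + 128 in binary, 29^192 ≡ 7·2 ≡ 14 (mod 47).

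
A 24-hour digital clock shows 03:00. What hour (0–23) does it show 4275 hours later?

6

4275 − 178·24 = 3, so 4275 ≡ 3 (mod 24).
(3 + 3) mod 24 = 6.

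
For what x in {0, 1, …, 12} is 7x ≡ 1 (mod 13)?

2

The inverse of 7 mod 13 is 2 (since 7·2 = 14 ≡ 1).
Multiplying both sides by 2: x ≡ 2·1 = 2 ≡ 2 (mod 13).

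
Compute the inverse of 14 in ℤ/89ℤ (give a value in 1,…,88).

14·70 = 980 = 11·89 + 1, so 14⁻¹ ≡ 70 (mod 89).

70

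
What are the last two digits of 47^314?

69

Successive squares of 47 mod 100: 47^1≡47, 47^2≡9, 47^4≡81, 47^8≡61, 47^16≡21, 47^32≡41, 47^64≡81, 47^128≡61, 47^256≡21.
Since 314 = 2 + 8 + 16 + 32 + 256 in binary, 47^314 ≡ 9·61·21·41·21 ≡ 69 (mod 100).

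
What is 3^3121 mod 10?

Last digits of 3^n: 3, 9, 7, 1 (period 4).
3121 leaves remainder 1 on division by 4, so 3^3121 ends in 3.

3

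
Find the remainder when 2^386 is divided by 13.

By repeated squaring mod 13: 2^1≡2, 2^2≡4, 2^4≡3, 2^8≡9, 2^16≡3, 2^32≡9, 2^64≡3, 2^128≡9, 2^256≡3.
386 = 2 + 128 + 256, so 2^386 ≡ 4·9·3 ≡ 4 (mod 13).

4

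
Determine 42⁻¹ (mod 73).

42·40 = 1680 = 23·73 + 1, so 42⁻¹ ≡ 40 (mod 73).

40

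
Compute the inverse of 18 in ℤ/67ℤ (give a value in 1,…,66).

41

18·41 = 738 = 11·67 + 1, so 18⁻¹ ≡ 41 (mod 67).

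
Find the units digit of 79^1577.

Last digits of 9^n: 9, 1 (period 2).
1577 mod 2 = 1, so the last digit matches 9^1 = 9.

9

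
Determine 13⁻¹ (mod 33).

13·28 = 364 = 11·33 + 1, so 13⁻¹ ≡ 28 (mod 33).

28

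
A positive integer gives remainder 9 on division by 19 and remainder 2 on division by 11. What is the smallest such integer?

123

x ≡ 2 (mod 11) gives x ∈ {2, 13, 24, 35, 46, 57, 68, 79, …}.
The first of these with x mod 19 = 9 is 123.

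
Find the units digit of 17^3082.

The units digit of 17^n cycles with period 4: 7, 9, 3, 1, …
3082 mod 4 = 2, so the last digit matches 7^2 = 9.

9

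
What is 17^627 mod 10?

3

Powers of 7 mod 10 repeat with period 4: 7, 9, 3, 1.
627 mod 4 = 3, so the last digit matches 7^3 = 3.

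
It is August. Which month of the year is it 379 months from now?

March

Dividing 379 by 12 gives quotient 31 and remainder 7.
August + 7 months → March.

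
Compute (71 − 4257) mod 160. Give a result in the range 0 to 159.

134

4257 − 26·160 = 97, so 4257 ≡ 97 (mod 160).
(71 − 97) mod 160 = 134.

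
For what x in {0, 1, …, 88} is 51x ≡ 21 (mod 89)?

51⁻¹ ≡ 7 (mod 89) because 51·7 = 357 = 4·89 + 1.
So x ≡ 7·21 = 147 ≡ 58 (mod 89).
Check: 51·58 = 2958 = 33·89 + 21.

58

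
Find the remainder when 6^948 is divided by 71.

3

By repeated squaring mod 71: 6^1≡6, 6^2≡36, 6^4≡18, 6^8≡40, 6^16≡38, 6^32≡24, 6^64≡8, 6^128≡64, 6^256≡49, 6^512≡58.
948 = 4 + 16 + 32 + 128 + 256 + 512, so 6^948 ≡ 18·38·24·64·49·58 ≡ 3 (mod 71).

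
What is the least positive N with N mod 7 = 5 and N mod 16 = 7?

103

x ≡ 5 (mod 7) gives x ∈ {5, 12, 19, 26, 33, 40, 47, 54, …}.
The first of these with x mod 16 = 7 is 103.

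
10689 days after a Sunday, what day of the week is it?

Sunday

10689 mod 7 = 0 (since 1527·7 = 10689).
Sunday + 0 days → Sunday.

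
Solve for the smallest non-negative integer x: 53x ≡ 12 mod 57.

The inverse of 53 mod 57 is 14 (since 53·14 = 742 ≡ 1).
Multiplying both sides by 14: x ≡ 14·12 = 168 ≡ 54 (mod 57).

54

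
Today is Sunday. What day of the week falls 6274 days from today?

Tuesday

6274 mod 7 = 2 (since 896·7 = 6272).
Sunday + 2 days → Tuesday.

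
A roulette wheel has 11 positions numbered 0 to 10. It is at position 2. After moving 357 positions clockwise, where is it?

7

357 − 32·11 = 5, so 357 ≡ 5 (mod 11).
(2 + 5) mod 11 = 7.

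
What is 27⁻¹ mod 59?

35

27·35 = 945 = 16·59 + 1, so 27⁻¹ ≡ 35 (mod 59).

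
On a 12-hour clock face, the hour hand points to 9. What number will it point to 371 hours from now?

8

371 = 30·12 + 11, so 371 mod 12 = 11.
9 + 11 → 8 on a 12-hour dial.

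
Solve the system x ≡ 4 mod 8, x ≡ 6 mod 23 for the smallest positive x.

52

x ≡ 4 (mod 8) gives x ∈ {4, 12, 20, 28, 36, 44, 52}.
The first of these with x mod 23 = 6 is 52.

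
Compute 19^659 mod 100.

79

Successive squares of 19 mod 100: 19^1≡19, 19^2≡61, 19^4≡21, 19^8≡41, 19^16≡81, 19^32≡61, 19^64≡21, 19^128≡41, 19^256≡81, 19^512≡61.
Since 659 = 1 + 2 + 16 + 128 + 512 in binary, 19^659 ≡ 19·61·81·41·61 ≡ 79 (mod 100).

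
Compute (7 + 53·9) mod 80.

4

53·9 = 477.
477 mod 80 = 77 (since 5·80 = 400).
(7 + 77) mod 80 = 4.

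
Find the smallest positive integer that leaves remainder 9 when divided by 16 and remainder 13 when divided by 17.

217

Since 17·1 ≡ 1 (mod 16), take x = 13 + 17·((9−13)·1 mod 16) = 13 + 17·12 = 217.
Check: 217 mod 16 = 9, 217 mod 17 = 13.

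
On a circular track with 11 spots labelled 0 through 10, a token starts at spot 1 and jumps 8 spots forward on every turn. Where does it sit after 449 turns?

7

449·8 = 3592.
Dividing 3592 by 11 gives quotient 326 and remainder 6.
(1 + 6) mod 11 = 7.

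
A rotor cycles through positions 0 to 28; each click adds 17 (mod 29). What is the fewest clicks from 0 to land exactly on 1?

12

29 = 1·17 + 12
17 = 1·12 + 5
12 = 2·5 + 2
5 = 2·2 + 1
2 = 2·1 + 0
Back-substituting gives 17·12 ≡ 1 (mod 29).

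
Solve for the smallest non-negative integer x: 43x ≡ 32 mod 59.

43⁻¹ ≡ 11 (mod 59) because 43·11 = 473 = 8·59 + 1.
Multiplying both sides by 11: x ≡ 11·32 = 352 ≡ 57 (mod 59).
Check: 43·57 = 2451 = 41·59 + 32.

57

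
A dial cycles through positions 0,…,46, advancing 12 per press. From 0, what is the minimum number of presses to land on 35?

12⁻¹ ≡ 4 (mod 47) because 12·4 = 48 = 1·47 + 1.
So x ≡ 4·35 = 140 ≡ 46 (mod 47).

46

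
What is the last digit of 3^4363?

Last digits of 3^n: 3, 9, 7, 1 (period 4).
4363 mod 4 = 3, so the last digit matches 3^3 = 7.

7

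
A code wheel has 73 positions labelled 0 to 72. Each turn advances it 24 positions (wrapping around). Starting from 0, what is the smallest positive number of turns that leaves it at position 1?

70

73 = 3·24 + 1
24 = 24·1 + 0
Back-substituting gives 24·70 ≡ 1 (mod 73).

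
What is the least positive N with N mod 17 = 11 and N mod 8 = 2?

130

x ≡ 2 (mod 8) gives x ∈ {2, 10, 18, 26, 34, 42, 50, 58, …}.
The first of these with x mod 17 = 11 is 130.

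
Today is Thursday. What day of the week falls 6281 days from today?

Dividing 6281 by 7 gives quotient 897 and remainder 2.
Thursday + 2 days → Saturday.

Saturday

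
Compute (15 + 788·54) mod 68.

67

788·54 = 42552.
42552 mod 68 = 52 (since 625·68 = 42500).
(15 + 52) mod 68 = 67.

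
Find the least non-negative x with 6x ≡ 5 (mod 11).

10

6⁻¹ ≡ 2 (mod 11) because 6·2 = 12 = 1·11 + 1.
So x ≡ 2·5 = 10 ≡ 10 (mod 11).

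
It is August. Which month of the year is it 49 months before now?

July

49 = 4·12 + 1, so 49 mod 12 = 1.
August − 1 month → July.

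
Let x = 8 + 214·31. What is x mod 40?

214·31 = 6634.
6634 mod 40 = 34 (since 165·40 = 6600).
(8 + 34) mod 40 = 2.

2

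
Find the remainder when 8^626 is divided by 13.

12

Successive squares of 8 mod 13: 8^1≡8, 8^2≡12, 8^4≡1, 8^8≡1, 8^16≡1, 8^32≡1, 8^64≡1, 8^128≡1, 8^256≡1, 8^512≡1.
Since 626 = 2 + 16 + 32 + 64 + 512 in binary, 8^626 ≡ 12·1·1·1·1 ≡ 12 (mod 13).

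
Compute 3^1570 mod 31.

25

Successive squares of 3 mod 31: 3^1≡3, 3^2≡9, 3^4≡19, 3^8≡20, 3^16≡28, 3^32≡9, 3^64≡19, 3^128≡20, 3^256≡28, 3^512≡9, 3^1024≡19.
Since 1570 = 2 + 32 + 512 + 1024 in binary, 3^1570 ≡ 9·9·9·19 ≡ 25 (mod 31).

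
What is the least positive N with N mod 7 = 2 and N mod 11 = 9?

9

Since 11·2 ≡ 1 (mod 7), take x = 9 + 11·((2−9)·2 mod 7) = 9 + 11·0 = 9.
Check: 9 mod 7 = 2, 9 mod 11 = 9.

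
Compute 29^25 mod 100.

Successive squares of 29 mod 100: 29^1≡29, 29^2≡41, 29^4≡81, 29^8≡61, 29^16≡21.
25 = 1 + 8 + 16, so 29^25 ≡ 29·61·21 ≡ 49 (mod 100).

49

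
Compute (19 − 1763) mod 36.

Dividing 1763 by 36 gives quotient 48 and remainder 35.
(19 − 35) mod 36 = 20.

20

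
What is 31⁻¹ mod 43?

25

43 = 1·31 + 12
31 = 2·12 + 7
12 = 1·7 + 5
7 = 1·5 + 2
5 = 2·2 + 1
2 = 2·1 + 0
Back-substituting gives 31·25 ≡ 1 (mod 43).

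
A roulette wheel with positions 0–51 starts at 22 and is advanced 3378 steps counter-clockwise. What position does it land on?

24

3378 mod 52 = 50 (since 64·52 = 3328).
(22 − 50) mod 52 = 24.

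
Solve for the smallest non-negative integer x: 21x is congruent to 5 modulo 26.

The inverse of 21 mod 26 is 5 (since 21·5 = 105 ≡ 1).
Multiplying both sides by 5: x ≡ 5·5 = 25 ≡ 25 (mod 26).

25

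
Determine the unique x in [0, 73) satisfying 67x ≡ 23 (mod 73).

The inverse of 67 mod 73 is 12 (since 67·12 = 804 ≡ 1).
So x ≡ 12·23 = 276 ≡ 57 (mod 73).

57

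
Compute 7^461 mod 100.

7

Square-and-reduce mod 100: 7^1≡7, 7^2≡49, 7^4≡1, 7^8≡1, 7^16≡1, 7^32≡1, 7^64≡1, 7^128≡1, 7^256≡1.
Since 461 = 1 + 4 + 8 + 64 + 128 + 256 in binary, 7^461 ≡ 7·1·1·1·1·1 ≡ 7 (mod 100).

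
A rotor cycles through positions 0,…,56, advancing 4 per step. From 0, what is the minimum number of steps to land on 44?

The inverse of 4 mod 57 is 43 (since 4·43 = 172 ≡ 1).
So x ≡ 43·44 = 1892 ≡ 11 (mod 57).

11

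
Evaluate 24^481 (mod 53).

1

Square-and-reduce mod 53: 24^1≡24, 24^2≡46, 24^4≡49, 24^8≡16, 24^16≡44, 24^32≡28, 24^64≡42, 24^128≡15, 24^256≡13.
Since 481 = 1 + 32 + 64 + 128 + 256 in binary, 24^481 ≡ 24·28·42·15·13 ≡ 1 (mod 53).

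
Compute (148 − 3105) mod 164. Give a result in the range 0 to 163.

159

3105 mod 164 = 153 (since 18·164 = 2952).
(148 − 153) mod 164 = 159.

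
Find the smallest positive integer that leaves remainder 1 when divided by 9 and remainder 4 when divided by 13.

x ≡ 1 (mod 9) gives x ∈ {1, 10, 19, 28, 37, 46, 55, 64, …}.
The first of these with x mod 13 = 4 is 82.

82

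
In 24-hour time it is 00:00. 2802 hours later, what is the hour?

2802 mod 24 = 18 (since 116·24 = 2784).
(0 + 18) mod 24 = 18.

18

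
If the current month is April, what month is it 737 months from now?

737 − 61·12 = 5, so 737 ≡ 5 (mod 12).
April + 5 months → September.

September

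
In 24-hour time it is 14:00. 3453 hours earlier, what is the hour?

17

3453 = 143·24 + 21, so 3453 mod 24 = 21.
(14 − 21) mod 24 = 17.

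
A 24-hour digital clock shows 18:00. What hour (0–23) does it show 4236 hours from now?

4236 − 176·24 = 12, so 4236 ≡ 12 (mod 24).
(18 + 12) mod 24 = 6.

6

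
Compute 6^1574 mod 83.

37

Square-and-reduce mod 83: 6^1≡6, 6^2≡36, 6^4≡51, 6^8≡28, 6^16≡37, 6^32≡41, 6^64≡21, 6^128≡26, 6^256≡12, 6^512≡61, 6^1024≡69.
1574 = 2 + 4 + 32 + 512 + 1024, so 6^1574 ≡ 36·51·41·61·69 ≡ 37 (mod 83).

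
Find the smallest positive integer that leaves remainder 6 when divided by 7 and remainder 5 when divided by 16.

Since 16·4 ≡ 1 (mod 7), take x = 5 + 16·((6−5)·4 mod 7) = 5 + 16·4 = 69.
Check: 69 mod 7 = 6, 69 mod 16 = 5.

69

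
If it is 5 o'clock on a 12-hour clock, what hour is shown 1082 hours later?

1082 = 90·12 + 2, so 1082 mod 12 = 2.
5 + 2 → 7 on a 12-hour dial.

7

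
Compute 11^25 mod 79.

5

By repeated squaring mod 79: 11^1≡11, 11^2≡42, 11^4≡26, 11^8≡44, 11^16≡40.
Since 25 = 1 + 8 + 16 in binary, 11^25 ≡ 11·44·40 ≡ 5 (mod 79).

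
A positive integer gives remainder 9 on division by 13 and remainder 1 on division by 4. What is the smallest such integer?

9

x ≡ 1 (mod 4) gives x ∈ {1, 5, 9}.
The first of these with x mod 13 = 9 is 9.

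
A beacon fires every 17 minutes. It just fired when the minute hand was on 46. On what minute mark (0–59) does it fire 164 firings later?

14

164·17 = 2788.
2788 = 46·60 + 28, so 2788 mod 60 = 28.
(46 + 28) mod 60 = 14.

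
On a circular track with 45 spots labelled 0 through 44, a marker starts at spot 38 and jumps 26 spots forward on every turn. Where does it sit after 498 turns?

498·26 = 12948.
12948 − 287·45 = 33, so 12948 ≡ 33 (mod 45).
(38 + 33) mod 45 = 26.

26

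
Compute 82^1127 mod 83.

By repeated squaring mod 83: 82^1≡82, 82^2≡1, 82^4≡1, 82^8≡1, 82^16≡1, 82^32≡1, 82^64≡1, 82^128≡1, 82^256≡1, 82^512≡1, 82^1024≡1.
1127 = 1 + 2 + 4 + 32 + 64 + 1024, so 82^1127 ≡ 82·1·1·1·1·1 ≡ 82 (mod 83).

82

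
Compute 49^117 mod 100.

Successive squares of 49 mod 100: 49^1≡49, 49^2≡1, 49^4≡1, 49^8≡1, 49^16≡1, 49^32≡1, 49^64≡1.
Since 117 = 1 + 4 + 16 + 32 + 64 in binary, 49^117 ≡ 49·1·1·1·1 ≡ 49 (mod 100).

49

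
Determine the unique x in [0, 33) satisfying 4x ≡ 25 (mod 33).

4⁻¹ ≡ 25 (mod 33) because 4·25 = 100 = 3·33 + 1.
Multiplying both sides by 25: x ≡ 25·25 = 625 ≡ 31 (mod 33).
Check: 4·31 = 124 = 3·33 + 25.

31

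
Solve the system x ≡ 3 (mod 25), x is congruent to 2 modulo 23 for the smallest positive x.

278

x ≡ 2 (mod 23) gives x ∈ {2, 25, 48, 71, 94, 117, 140, 163, …}.
The first of these with x mod 25 = 3 is 278.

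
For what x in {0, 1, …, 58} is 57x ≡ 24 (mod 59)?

47

57⁻¹ ≡ 29 (mod 59) because 57·29 = 1653 = 28·59 + 1.
So x ≡ 29·24 = 696 ≡ 47 (mod 59).
Check: 57·47 = 2679 = 45·59 + 24.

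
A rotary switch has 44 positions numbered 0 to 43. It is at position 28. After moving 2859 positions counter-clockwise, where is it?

29

2859 − 64·44 = 43, so 2859 ≡ 43 (mod 44).
(28 − 43) mod 44 = 29.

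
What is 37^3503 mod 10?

The units digit of 37^n cycles with period 4: 7, 9, 3, 1, …
3503 leaves remainder 3 on division by 4, so 37^3503 ends in 3.

3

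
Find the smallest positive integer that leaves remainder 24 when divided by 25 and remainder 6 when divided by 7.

x ≡ 6 (mod 7) gives x ∈ {6, 13, 20, 27, 34, 41, 48, 55, …}.
The first of these with x mod 25 = 24 is 174.

174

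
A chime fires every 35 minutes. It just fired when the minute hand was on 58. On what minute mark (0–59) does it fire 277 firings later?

33

277·35 = 9695.
9695 = 161·60 + 35, so 9695 mod 60 = 35.
(58 + 35) mod 60 = 33.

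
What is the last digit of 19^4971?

9

Powers of 9 mod 10 repeat with period 2: 9, 1.
4971 mod 2 = 1, so the last digit matches 9^1 = 9.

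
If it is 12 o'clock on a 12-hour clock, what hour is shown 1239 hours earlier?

Dividing 1239 by 12 gives quotient 103 and remainder 3.
12 − 3 → 9 on a 12-hour dial.

9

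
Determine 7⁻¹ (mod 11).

8

11 = 1·7 + 4
7 = 1·4 + 3
4 = 1·3 + 1
3 = 3·1 + 0
Back-substituting gives 7·8 ≡ 1 (mod 11).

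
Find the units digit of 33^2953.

3

Powers of 3 mod 10 repeat with period 4: 3, 9, 7, 1.
2953 leaves remainder 1 on division by 4, so 33^2953 ends in 3.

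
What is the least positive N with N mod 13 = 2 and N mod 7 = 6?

41

x ≡ 6 (mod 7) gives x ∈ {6, 13, 20, 27, 34, 41}.
The first of these with x mod 13 = 2 is 41.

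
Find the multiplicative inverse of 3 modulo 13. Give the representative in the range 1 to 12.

9

3·9 = 27 = 2·13 + 1, so 3⁻¹ ≡ 9 (mod 13).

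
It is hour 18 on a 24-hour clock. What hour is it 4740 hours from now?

Dividing 4740 by 24 gives quotient 197 and remainder 12.
(18 + 12) mod 24 = 6.

6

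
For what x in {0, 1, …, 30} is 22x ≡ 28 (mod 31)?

21

22⁻¹ ≡ 24 (mod 31) because 22·24 = 528 = 17·31 + 1.
Multiplying both sides by 24: x ≡ 24·28 = 672 ≡ 21 (mod 31).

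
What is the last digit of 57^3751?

3

The units digit of 57^n cycles with period 4: 7, 9, 3, 1, …
3751 leaves remainder 3 on division by 4, so 57^3751 ends in 3.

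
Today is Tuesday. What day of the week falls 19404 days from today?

19404 − 2772·7 = 0, so 19404 ≡ 0 (mod 7).
Tuesday + 0 days → Tuesday.

Tuesday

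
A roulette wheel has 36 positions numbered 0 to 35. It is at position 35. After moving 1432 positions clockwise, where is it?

27

1432 = 39·36 + 28, so 1432 mod 36 = 28.
(35 + 28) mod 36 = 27.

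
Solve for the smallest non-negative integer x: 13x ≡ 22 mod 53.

13⁻¹ ≡ 49 (mod 53) because 13·49 = 637 = 12·53 + 1.
Multiplying both sides by 49: x ≡ 49·22 = 1078 ≡ 18 (mod 53).

18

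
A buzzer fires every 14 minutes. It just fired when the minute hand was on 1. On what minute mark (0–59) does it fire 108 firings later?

13

108·14 = 1512.
1512 = 25·60 + 12, so 1512 mod 60 = 12.
(1 + 12) mod 60 = 13.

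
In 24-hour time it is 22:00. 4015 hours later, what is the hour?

4015 mod 24 = 7 (since 167·24 = 4008).
(22 + 7) mod 24 = 5.

5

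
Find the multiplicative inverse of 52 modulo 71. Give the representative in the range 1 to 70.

71 = 1·52 + 19
52 = 2·19 + 14
19 = 1·14 + 5
14 = 2·5 + 4
5 = 1·4 + 1
4 = 4·1 + 0
Back-substituting gives 52·56 ≡ 1 (mod 71).

56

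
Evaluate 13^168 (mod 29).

Square-and-reduce mod 29: 13^1≡13, 13^2≡24, 13^4≡25, 13^8≡16, 13^16≡24, 13^32≡25, 13^64≡16, 13^128≡24.
168 = 8 + 32 + 128, so 13^168 ≡ 16·25·24 ≡ 1 (mod 29).

1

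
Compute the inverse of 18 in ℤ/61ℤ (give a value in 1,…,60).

17

61 = 3·18 + 7
18 = 2·7 + 4
7 = 1·4 + 3
4 = 1·3 + 1
3 = 3·1 + 0
Back-substituting gives 18·17 ≡ 1 (mod 61).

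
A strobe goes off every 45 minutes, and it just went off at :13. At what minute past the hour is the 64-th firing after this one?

13

64·45 = 2880.
2880 = 48·60 + 0, so 2880 mod 60 = 0.
(13 + 0) mod 60 = 13.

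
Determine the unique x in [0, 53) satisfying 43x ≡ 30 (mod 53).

43⁻¹ ≡ 37 (mod 53) because 43·37 = 1591 = 30·53 + 1.
Multiplying both sides by 37: x ≡ 37·30 = 1110 ≡ 50 (mod 53).

50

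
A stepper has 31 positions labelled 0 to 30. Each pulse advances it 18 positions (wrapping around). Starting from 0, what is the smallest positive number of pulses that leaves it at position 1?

19

18·19 = 342 = 11·31 + 1, so 18⁻¹ ≡ 19 (mod 31).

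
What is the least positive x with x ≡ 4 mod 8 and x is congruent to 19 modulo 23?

180

x ≡ 4 (mod 8) gives x ∈ {4, 12, 20, 28, 36, 44, 52, 60, …}.
The first of these with x mod 23 = 19 is 180.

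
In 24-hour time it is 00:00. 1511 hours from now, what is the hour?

1511 = 62·24 + 23, so 1511 mod 24 = 23.
(0 + 23) mod 24 = 23.

23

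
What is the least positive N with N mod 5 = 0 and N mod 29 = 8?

x ≡ 0 (mod 5) gives x ∈ {0, 5, 10, 15, 20, 25, 30, 35, …}.
The first of these with x mod 29 = 8 is 95.

95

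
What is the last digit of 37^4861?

Last digits of 7^n: 7, 9, 3, 1 (period 4).
4861 mod 4 = 1, so the last digit matches 7^1 = 7.

7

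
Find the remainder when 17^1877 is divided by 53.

40

Square-and-reduce mod 53: 17^1≡17, 17^2≡24, 17^4≡46, 17^8≡49, 17^16≡16, 17^32≡44, 17^64≡28, 17^128≡42, 17^256≡15, 17^512≡13, 17^1024≡10.
1877 = 1 + 4 + 16 + 64 + 256 + 512 + 1024, so 17^1877 ≡ 17·46·16·28·15·13·10 ≡ 40 (mod 53).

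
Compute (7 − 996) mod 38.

996 mod 38 = 8 (since 26·38 = 988).
(7 − 8) mod 38 = 37.

37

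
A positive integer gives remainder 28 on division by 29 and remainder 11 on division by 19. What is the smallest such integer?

144

x ≡ 11 (mod 19) gives x ∈ {11, 30, 49, 68, 87, 106, 125, 144}.
The first of these with x mod 29 = 28 is 144.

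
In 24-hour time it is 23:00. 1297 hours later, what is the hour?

0

1297 = 54·24 + 1, so 1297 mod 24 = 1.
(23 + 1) mod 24 = 0.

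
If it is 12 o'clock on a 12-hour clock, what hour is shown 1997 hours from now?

Dividing 1997 by 12 gives quotient 166 and remainder 5.
12 + 5 → 5 on a 12-hour dial.

5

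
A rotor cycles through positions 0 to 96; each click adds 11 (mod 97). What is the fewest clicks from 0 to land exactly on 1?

53

11·53 = 583 = 6·97 + 1, so 11⁻¹ ≡ 53 (mod 97).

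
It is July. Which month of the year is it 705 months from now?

April

705 = 58·12 + 9, so 705 mod 12 = 9.
July + 9 months → April.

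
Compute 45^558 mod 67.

Square-and-reduce mod 67: 45^1≡45, 45^2≡15, 45^4≡24, 45^8≡40, 45^16≡59, 45^32≡64, 45^64≡9, 45^128≡14, 45^256≡62, 45^512≡25.
Since 558 = 2 + 4 + 8 + 32 + 512 in binary, 45^558 ≡ 15·24·40·64·25 ≡ 40 (mod 67).

40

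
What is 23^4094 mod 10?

9

The units digit of 23^n cycles with period 4: 3, 9, 7, 1, …
4094 mod 4 = 2, so the last digit matches 3^2 = 9.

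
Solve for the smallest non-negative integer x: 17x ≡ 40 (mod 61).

49

The inverse of 17 mod 61 is 18 (since 17·18 = 306 ≡ 1).
So x ≡ 18·40 = 720 ≡ 49 (mod 61).
Check: 17·49 = 833 = 13·61 + 40.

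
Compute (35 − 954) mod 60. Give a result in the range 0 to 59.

954 = 15·60 + 54, so 954 mod 60 = 54.
(35 − 54) mod 60 = 41.

41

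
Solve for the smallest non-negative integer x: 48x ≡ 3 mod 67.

21

The inverse of 48 mod 67 is 7 (since 48·7 = 336 ≡ 1).
Multiplying both sides by 7: x ≡ 7·3 = 21 ≡ 21 (mod 67).
Check: 48·21 = 1008 = 15·67 + 3.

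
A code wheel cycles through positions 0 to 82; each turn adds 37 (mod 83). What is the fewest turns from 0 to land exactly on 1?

9

83 = 2·37 + 9
37 = 4·9 + 1
9 = 9·1 + 0
Back-substituting gives 37·9 ≡ 1 (mod 83).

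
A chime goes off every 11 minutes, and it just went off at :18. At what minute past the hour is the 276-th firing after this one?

54

276·11 = 3036.
3036 mod 60 = 36 (since 50·60 = 3000).
(18 + 36) mod 60 = 54.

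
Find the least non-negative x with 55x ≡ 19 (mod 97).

85

55⁻¹ ≡ 30 (mod 97) because 55·30 = 1650 = 17·97 + 1.
Multiplying both sides by 30: x ≡ 30·19 = 570 ≡ 85 (mod 97).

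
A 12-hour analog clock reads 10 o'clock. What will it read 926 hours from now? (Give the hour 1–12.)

12

926 = 77·12 + 2, so 926 mod 12 = 2.
10 + 2 → 12 on a 12-hour dial.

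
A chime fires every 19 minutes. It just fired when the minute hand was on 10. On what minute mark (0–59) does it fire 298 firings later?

32

298·19 = 5662.
5662 − 94·60 = 22, so 5662 ≡ 22 (mod 60).
(10 + 22) mod 60 = 32.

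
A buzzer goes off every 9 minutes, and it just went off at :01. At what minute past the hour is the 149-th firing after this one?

149·9 = 1341.
1341 mod 60 = 21 (since 22·60 = 1320).
(1 + 21) mod 60 = 22.

22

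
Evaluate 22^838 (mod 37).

21

Successive squares of 22 mod 37: 22^1≡22, 22^2≡3, 22^4≡9, 22^8≡7, 22^16≡12, 22^32≡33, 22^64≡16, 22^128≡34, 22^256≡9, 22^512≡7.
Since 838 = 2 + 4 + 64 + 256 + 512 in binary, 22^838 ≡ 3·9·16·9·7 ≡ 21 (mod 37).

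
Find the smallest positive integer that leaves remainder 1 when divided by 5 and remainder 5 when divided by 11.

16

x ≡ 1 (mod 5) gives x ∈ {1, 6, 11, 16}.
The first of these with x mod 11 = 5 is 16.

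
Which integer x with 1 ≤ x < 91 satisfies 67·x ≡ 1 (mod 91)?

72

67·72 = 4824 = 53·91 + 1, so 67⁻¹ ≡ 72 (mod 91).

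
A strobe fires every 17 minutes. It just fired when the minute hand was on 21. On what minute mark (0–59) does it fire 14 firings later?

19

14·17 = 238.
238 = 3·60 + 58, so 238 mod 60 = 58.
(21 + 58) mod 60 = 19.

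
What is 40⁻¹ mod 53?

4

40·4 = 160 = 3·53 + 1, so 40⁻¹ ≡ 4 (mod 53).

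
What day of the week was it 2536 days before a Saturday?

2536 mod 7 = 2 (since 362·7 = 2534).
Saturday − 2 days → Thursday.

Thursday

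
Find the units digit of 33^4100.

Last digits of 3^n: 3, 9, 7, 1 (period 4).
4100 leaves remainder 0 on division by 4, so 33^4100 ends in 1.

1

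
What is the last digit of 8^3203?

Powers of 8 mod 10 repeat with period 4: 8, 4, 2, 6.
3203 mod 4 = 3, so the last digit matches 8^3 = 2.

2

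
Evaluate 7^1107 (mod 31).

By repeated squaring mod 31: 7^1≡7, 7^2≡18, 7^4≡14, 7^8≡10, 7^16≡7, 7^32≡18, 7^64≡14, 7^128≡10, 7^256≡7, 7^512≡18, 7^1024≡14.
1107 = 1 + 2 + 16 + 64 + 1024, so 7^1107 ≡ 7·18·7·14·14 ≡ 16 (mod 31).

16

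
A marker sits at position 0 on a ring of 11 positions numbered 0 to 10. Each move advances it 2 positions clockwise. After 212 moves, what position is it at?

6

212·2 = 424.
424 mod 11 = 6 (since 38·11 = 418).
(0 + 6) mod 11 = 6.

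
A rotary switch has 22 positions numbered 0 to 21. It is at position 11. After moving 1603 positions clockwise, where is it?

8

1603 = 72·22 + 19, so 1603 mod 22 = 19.
(11 + 19) mod 22 = 8.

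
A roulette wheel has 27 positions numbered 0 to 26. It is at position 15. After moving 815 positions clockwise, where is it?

20

815 = 30·27 + 5, so 815 mod 27 = 5.
(15 + 5) mod 27 = 20.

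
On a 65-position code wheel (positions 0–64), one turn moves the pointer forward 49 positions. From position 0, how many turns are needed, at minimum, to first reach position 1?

49·4 = 196 = 3·65 + 1, so 49⁻¹ ≡ 4 (mod 65).

4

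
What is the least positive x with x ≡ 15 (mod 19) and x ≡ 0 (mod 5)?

15

Since 5·4 ≡ 1 (mod 19), take x = 0 + 5·((15−0)·4 mod 19) = 0 + 5·3 = 15.
Check: 15 mod 19 = 15, 15 mod 5 = 0.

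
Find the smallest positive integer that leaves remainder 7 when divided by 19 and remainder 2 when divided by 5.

7

x ≡ 2 (mod 5) gives x ∈ {2, 7}.
The first of these with x mod 19 = 7 is 7.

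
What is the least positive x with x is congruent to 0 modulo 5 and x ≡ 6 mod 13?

x ≡ 0 (mod 5) gives x ∈ {0, 5, 10, 15, 20, 25, 30, 35, …}.
The first of these with x mod 13 = 6 is 45.

45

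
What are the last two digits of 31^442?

61

Square-and-reduce mod 100: 31^1≡31, 31^2≡61, 31^4≡21, 31^8≡41, 31^16≡81, 31^32≡61, 31^64≡21, 31^128≡41, 31^256≡81.
Since 442 = 2 + 8 + 16 + 32 + 128 + 256 in binary, 31^442 ≡ 61·41·81·61·41·81 ≡ 61 (mod 100).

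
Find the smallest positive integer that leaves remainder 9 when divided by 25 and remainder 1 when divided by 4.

Since 4·19 ≡ 1 (mod 25), take x = 1 + 4·((9−1)·19 mod 25) = 1 + 4·2 = 9.
Check: 9 mod 25 = 9, 9 mod 4 = 1.

9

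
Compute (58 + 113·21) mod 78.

13

113·21 = 2373.
Dividing 2373 by 78 gives quotient 30 and remainder 33.
(58 + 33) mod 78 = 13.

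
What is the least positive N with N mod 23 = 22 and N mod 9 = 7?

160

x ≡ 7 (mod 9) gives x ∈ {7, 16, 25, 34, 43, 52, 61, 70, …}.
The first of these with x mod 23 = 22 is 160.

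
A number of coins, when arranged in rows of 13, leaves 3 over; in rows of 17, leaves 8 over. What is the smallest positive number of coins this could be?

42

x ≡ 3 (mod 13) gives x ∈ {3, 16, 29, 42}.
The first of these with x mod 17 = 8 is 42.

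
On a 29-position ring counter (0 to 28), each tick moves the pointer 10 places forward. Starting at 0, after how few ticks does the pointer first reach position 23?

11

The inverse of 10 mod 29 is 3 (since 10·3 = 30 ≡ 1).
Multiplying both sides by 3: x ≡ 3·23 = 69 ≡ 11 (mod 29).
Check: 10·11 = 110 = 3·29 + 23.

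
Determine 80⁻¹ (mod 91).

80·33 = 2640 = 29·91 + 1, so 80⁻¹ ≡ 33 (mod 91).

33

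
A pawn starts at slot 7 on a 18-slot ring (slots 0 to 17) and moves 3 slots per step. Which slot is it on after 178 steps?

178·3 = 534.
534 − 29·18 = 12, so 534 ≡ 12 (mod 18).
(7 + 12) mod 18 = 1.

1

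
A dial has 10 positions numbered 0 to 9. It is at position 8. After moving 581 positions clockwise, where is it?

Dividing 581 by 10 gives quotient 58 and remainder 1.
(8 + 1) mod 10 = 9.

9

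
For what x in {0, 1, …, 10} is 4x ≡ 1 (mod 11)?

The inverse of 4 mod 11 is 3 (since 4·3 = 12 ≡ 1).
So x ≡ 3·1 = 3 ≡ 3 (mod 11).

3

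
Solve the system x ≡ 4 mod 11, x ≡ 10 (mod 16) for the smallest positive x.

26

x ≡ 4 (mod 11) gives x ∈ {4, 15, 26}.
The first of these with x mod 16 = 10 is 26.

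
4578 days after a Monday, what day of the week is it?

Monday

4578 = 654·7 + 0, so 4578 mod 7 = 0.
Monday + 0 days → Monday.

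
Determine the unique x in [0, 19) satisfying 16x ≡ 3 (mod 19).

18

16⁻¹ ≡ 6 (mod 19) because 16·6 = 96 = 5·19 + 1.
Multiplying both sides by 6: x ≡ 6·3 = 18 ≡ 18 (mod 19).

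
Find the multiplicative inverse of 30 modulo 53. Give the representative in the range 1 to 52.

30·23 = 690 = 13·53 + 1, so 30⁻¹ ≡ 23 (mod 53).

23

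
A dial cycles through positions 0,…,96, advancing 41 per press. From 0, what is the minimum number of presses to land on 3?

19

The inverse of 41 mod 97 is 71 (since 41·71 = 2911 ≡ 1).
So x ≡ 71·3 = 213 ≡ 19 (mod 97).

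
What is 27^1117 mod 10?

Powers of 7 mod 10 repeat with period 4: 7, 9, 3, 1.
1117 mod 4 = 1, so the last digit matches 7^1 = 7.

7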